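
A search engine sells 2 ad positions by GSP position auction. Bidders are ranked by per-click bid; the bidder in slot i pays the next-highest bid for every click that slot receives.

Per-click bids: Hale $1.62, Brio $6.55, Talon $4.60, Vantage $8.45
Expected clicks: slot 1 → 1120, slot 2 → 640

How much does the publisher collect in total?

Total revenue: $10280.00

Ranked by bid: $8.45 (Vantage) > $6.55 (Brio) > $4.60 (Talon) > …
Slot 1: Vantage pays $6.55 × 1120 = $7336.00
Slot 2: Brio pays $4.60 × 640 = $2944.00
Total = $10280.00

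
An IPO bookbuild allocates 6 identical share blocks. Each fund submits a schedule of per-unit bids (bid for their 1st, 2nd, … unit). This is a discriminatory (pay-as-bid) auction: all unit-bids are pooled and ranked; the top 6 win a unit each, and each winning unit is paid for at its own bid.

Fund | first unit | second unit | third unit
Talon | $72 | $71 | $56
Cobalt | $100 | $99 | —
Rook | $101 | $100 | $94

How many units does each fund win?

Pooled unit-bids ranked (top 6): 101 (Rook-1), 100 (Cobalt-1), 100 (Rook-2), 99 (Cobalt-2), 94 (Rook-3), 72 (Talon-1)
Next rejected bid: $71 (not a price — pay-as-bid).
Allocation: Cobalt 2, Rook 3, Talon 1.

Cobalt 2, Rook 3, Talon 1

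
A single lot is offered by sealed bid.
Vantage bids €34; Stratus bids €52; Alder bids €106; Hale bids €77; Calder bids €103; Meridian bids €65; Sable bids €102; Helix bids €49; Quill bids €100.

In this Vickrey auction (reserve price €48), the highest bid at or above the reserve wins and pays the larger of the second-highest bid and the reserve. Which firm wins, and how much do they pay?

Vickrey auction (reserve price €48): the highest bid at or above the reserve wins and pays the larger of the second-highest bid and the reserve.
Bids in order: 106 (Alder) > 103 (Calder) > 102 (Sable) > 100 (Quill) > 77 (Hale) > 65 (Meridian) > …
Alder has the top bid at or above the reserve (€106).
max(second-highest €103, reserve €48) = €103; the reserve does not bind.

Alder pays €103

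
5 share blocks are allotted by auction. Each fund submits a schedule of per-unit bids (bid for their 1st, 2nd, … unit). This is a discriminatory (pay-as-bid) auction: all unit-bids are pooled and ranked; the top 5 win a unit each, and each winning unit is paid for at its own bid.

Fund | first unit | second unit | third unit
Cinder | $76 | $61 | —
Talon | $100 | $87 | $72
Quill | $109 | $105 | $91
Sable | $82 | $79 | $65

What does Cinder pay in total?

Cinder pays $0

Pooled unit-bids ranked (top 5): 109 (Quill-1), 105 (Quill-2), 100 (Talon-1), 91 (Quill-3), 87 (Talon-2)
Next rejected bid: $82 (not a price — pay-as-bid).
Cinder wins no units.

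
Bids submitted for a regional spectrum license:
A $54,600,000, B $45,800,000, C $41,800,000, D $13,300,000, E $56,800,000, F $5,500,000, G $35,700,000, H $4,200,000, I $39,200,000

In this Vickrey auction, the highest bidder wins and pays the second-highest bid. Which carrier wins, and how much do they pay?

Rule: the highest bidder wins and pays the second-highest bid.
Bids ranked: 56,800,000 (E) > 54,600,000 (A) > 45,800,000 (B) > 41,800,000 (C) > 39,200,000 (I) > 35,700,000 (G) > …
E is highest; pays the second-highest bid, $54,600,000.

E pays $54,600,000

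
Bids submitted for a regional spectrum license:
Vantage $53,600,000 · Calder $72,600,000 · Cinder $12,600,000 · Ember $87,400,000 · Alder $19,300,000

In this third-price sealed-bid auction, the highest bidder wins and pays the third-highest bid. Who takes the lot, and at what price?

Rule: the highest bidder wins and pays the third-highest bid.
Bids in order: 87,400,000 (Ember) > 72,600,000 (Calder) > 53,600,000 (Vantage) > 19,300,000 (Alder) > 12,600,000 (Cinder)
Ember is highest; pays the third-highest bid, $53,600,000.

Ember pays $53,600,000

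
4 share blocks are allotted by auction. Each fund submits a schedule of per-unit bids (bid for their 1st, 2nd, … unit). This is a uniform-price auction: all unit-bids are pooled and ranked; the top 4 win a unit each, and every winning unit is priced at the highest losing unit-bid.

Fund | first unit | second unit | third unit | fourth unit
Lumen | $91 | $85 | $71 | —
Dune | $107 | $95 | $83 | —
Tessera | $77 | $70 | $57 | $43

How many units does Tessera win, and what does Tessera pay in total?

Pooled unit-bids ranked (top 4): 107 (Dune-1), 95 (Dune-2), 91 (Lumen-1), 85 (Lumen-2)
First bid not allocated: $83.
Tessera wins 0 unit(s) at $83 each.

Tessera: 0 units, pays $0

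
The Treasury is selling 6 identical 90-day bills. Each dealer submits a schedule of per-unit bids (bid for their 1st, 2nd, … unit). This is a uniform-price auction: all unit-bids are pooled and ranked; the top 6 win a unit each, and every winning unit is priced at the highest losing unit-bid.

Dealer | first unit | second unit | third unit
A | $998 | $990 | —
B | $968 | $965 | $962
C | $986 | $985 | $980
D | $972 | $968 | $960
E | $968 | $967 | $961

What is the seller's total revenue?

Total revenue: $5,808

Merging the schedules and taking the best 6: 998 (A-1), 990 (A-2), 986 (C-1), 985 (C-2), 980 (C-3), 972 (D-1)
Highest rejected unit-bid = $968.
Allocation: A 2, C 3, D 1. Every unit priced at $968.
Revenue = 6 × 968 = $5,808.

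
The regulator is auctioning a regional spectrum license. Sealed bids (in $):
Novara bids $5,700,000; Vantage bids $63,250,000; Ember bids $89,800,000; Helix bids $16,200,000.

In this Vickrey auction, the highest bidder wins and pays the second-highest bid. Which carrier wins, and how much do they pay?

Ember pays $63,250,000

Vickrey auction: the highest bidder wins and pays the second-highest bid.
Bids in order: 89,800,000 (Ember) > 63,250,000 (Vantage) > 16,200,000 (Helix) > 5,700,000 (Novara)
Ember is highest; pays the second-highest bid, $63,250,000.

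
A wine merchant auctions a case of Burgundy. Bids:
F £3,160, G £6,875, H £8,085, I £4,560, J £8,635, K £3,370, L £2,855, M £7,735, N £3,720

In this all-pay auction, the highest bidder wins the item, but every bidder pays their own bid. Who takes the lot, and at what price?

J pays £8,635

Rule: the highest bidder wins the item, but every bidder pays their own bid.
Bids in order: 8,635 (J) > 8,085 (H) > 7,735 (M) > 6,875 (G) > 4,560 (I) > 3,720 (N) > …
J is highest and takes the item; every bidder forfeits their bid.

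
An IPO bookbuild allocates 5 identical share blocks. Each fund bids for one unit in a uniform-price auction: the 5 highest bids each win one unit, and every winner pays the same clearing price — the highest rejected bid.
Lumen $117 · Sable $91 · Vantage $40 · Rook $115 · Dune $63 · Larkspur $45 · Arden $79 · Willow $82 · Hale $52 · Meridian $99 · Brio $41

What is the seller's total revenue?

Ordering the bids: 117 (Lumen), 115 (Rook), 99 (Meridian), 91 (Sable), 82 (Willow), 79 (Arden), 63 (Dune), …
The 5 highest are Lumen, Rook, Meridian, Sable, Willow.
Highest unsuccessful bid: $79 → clearing price.
Total revenue = 5 × $79 = $395.

Total revenue: $395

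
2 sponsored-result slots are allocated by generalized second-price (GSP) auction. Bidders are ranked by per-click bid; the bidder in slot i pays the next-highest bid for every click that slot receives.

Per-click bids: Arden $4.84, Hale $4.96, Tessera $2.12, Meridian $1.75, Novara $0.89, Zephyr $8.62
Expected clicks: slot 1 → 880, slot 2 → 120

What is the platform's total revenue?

Per-click bids in order: $8.62 (Zephyr) > $4.96 (Hale) > $4.84 (Arden) > …
Slot 1: Zephyr pays $4.96 × 880 = $4364.80
Slot 2: Hale pays $4.84 × 120 = $580.80
Total = $4945.60

Total revenue: $4945.60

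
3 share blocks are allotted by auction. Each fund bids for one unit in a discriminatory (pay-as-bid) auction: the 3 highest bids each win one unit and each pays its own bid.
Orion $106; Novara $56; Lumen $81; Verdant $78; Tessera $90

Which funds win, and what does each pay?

Bids ranked high→low: 106 (Orion), 90 (Tessera), 81 (Lumen), 78 (Verdant), 56 (Novara)
Top 3: Orion, Tessera, Lumen.
Each winner pays its own bid: Orion $106, Tessera $90, Lumen $81.

Orion $106, Tessera $90, Lumen $81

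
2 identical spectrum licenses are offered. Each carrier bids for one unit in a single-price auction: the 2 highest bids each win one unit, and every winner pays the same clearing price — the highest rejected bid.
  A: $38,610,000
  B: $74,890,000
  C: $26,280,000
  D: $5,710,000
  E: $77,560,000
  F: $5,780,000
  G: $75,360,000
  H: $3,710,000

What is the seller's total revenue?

Total revenue: $149,780,000

Ordering the bids: 77,560,000 (E), 75,360,000 (G), 74,890,000 (B), 38,610,000 (A), …
Winners (2 units): E, G.
First losing bid is B's $74,890,000, which sets the uniform price.
Total revenue = 2 × $74,890,000 = $149,780,000.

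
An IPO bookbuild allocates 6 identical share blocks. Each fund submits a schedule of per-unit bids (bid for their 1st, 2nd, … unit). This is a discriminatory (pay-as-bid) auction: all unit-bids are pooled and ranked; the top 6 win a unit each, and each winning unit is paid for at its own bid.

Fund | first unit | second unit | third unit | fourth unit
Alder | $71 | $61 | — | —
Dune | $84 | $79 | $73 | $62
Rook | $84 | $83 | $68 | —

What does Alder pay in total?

Merging the schedules and taking the best 6: 84 (Dune-1), 84 (Rook-1), 83 (Rook-2), 79 (Dune-2), 73 (Dune-3), 71 (Alder-1)
Next rejected bid: $68 (not a price — pay-as-bid).
Alder's winning unit-bids: 71 = $71.

Alder pays $71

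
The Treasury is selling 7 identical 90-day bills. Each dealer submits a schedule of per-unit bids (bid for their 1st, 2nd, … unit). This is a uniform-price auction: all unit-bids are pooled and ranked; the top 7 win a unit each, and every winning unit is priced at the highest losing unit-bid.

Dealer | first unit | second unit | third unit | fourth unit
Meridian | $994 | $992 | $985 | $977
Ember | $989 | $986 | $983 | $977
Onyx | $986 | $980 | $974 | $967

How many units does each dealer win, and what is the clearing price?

Ember 3, Meridian 3, Onyx 1; clearing price $980

All unit-bids, highest first — top 7: 994 (Meridian-1), 992 (Meridian-2), 989 (Ember-1), 986 (Ember-2), 986 (Onyx-1), 985 (Meridian-3), 983 (Ember-3)
Highest rejected unit-bid = $980.
Allocation: Ember 3, Meridian 3, Onyx 1.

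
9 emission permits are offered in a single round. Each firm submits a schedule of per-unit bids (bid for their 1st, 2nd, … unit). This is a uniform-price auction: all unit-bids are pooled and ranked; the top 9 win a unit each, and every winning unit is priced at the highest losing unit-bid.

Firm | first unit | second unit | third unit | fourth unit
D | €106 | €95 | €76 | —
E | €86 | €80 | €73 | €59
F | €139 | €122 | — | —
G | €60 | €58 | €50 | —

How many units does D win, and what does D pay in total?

All unit-bids, highest first — top 9: 139 (F-1), 122 (F-2), 106 (D-1), 95 (D-2), 86 (E-1), 80 (E-2), 76 (D-3), 73 (E-3), 60 (G-1)
Highest rejected unit-bid = €59.
D wins 3 unit(s) at €59 each.

D: 3 units, pays €177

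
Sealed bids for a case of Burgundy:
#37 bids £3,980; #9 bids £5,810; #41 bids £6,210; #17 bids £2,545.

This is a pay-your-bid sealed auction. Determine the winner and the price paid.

Rule: the highest bidder wins and pays their own bid.
Sorting bids: 6,210 (#41) > 5,810 (#9) > 3,980 (#37) > 2,545 (#17)
#41 has the highest bid and pays exactly that: £6,210.

#41 pays £6,210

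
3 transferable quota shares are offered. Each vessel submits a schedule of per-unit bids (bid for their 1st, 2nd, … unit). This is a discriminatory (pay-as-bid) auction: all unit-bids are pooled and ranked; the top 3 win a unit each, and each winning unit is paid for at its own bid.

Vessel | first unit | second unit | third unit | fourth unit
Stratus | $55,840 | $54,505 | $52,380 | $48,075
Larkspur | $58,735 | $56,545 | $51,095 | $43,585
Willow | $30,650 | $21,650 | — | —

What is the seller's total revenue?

Total revenue: $171,120

Merging the schedules and taking the best 3: 58,735 (Larkspur-1), 56,545 (Larkspur-2), 55,840 (Stratus-1)
Next rejected bid: $54,505 (not a price — pay-as-bid).
Each winning unit pays its own bid.
Revenue = 58,735 + 56,545 + 55,840 = $171,120.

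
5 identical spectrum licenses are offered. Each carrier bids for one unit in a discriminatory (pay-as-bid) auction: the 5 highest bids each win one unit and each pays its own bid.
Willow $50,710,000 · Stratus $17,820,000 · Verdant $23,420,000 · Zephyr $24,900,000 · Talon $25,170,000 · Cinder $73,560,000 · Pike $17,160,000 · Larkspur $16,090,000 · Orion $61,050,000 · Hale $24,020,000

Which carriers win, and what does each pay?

Cinder $73,560,000, Orion $61,050,000, Willow $50,710,000, Talon $25,170,000, Zephyr $24,900,000

Bids ranked high→low: 73,560,000 (Cinder), 61,050,000 (Orion), 50,710,000 (Willow), 25,170,000 (Talon), 24,900,000 (Zephyr), 24,020,000 (Hale), 23,420,000 (Verdant), …
Winners (5 units): Cinder, Orion, Willow, Talon, Zephyr.
Each winner pays its own bid: Cinder $73,560,000, Orion $61,050,000, Willow $50,710,000, Talon $25,170,000, Zephyr $24,900,000.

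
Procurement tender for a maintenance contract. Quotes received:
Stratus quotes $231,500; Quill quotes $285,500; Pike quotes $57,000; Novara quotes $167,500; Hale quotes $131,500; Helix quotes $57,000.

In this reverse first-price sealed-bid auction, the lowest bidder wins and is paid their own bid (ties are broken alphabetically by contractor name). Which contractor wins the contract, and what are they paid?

Helix is paid $57,000

Reverse first-price sealed-bid auction: the lowest bidder wins and is paid their own bid.
Bids in order: 57,000 (Helix) < 57,000 (Pike) < 131,500 (Hale) < 167,500 (Novara) < 231,500 (Stratus) < 285,500 (Quill)
Tie at $57,000 → Helix wins by tie-break.
Helix is lowest → is paid own bid, $57,000.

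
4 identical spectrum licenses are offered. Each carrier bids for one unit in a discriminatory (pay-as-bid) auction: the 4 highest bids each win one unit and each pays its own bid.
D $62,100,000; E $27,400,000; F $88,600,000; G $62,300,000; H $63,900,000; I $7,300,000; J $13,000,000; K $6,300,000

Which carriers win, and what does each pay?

Bids ranked high→low: 88,600,000 (F), 63,900,000 (H), 62,300,000 (G), 62,100,000 (D), 27,400,000 (E), 13,000,000 (J), …
Top 4: F, H, G, D.
Each winner pays its own bid: F $88,600,000, H $63,900,000, G $62,300,000, D $62,100,000.

F $88,600,000, H $63,900,000, G $62,300,000, D $62,100,000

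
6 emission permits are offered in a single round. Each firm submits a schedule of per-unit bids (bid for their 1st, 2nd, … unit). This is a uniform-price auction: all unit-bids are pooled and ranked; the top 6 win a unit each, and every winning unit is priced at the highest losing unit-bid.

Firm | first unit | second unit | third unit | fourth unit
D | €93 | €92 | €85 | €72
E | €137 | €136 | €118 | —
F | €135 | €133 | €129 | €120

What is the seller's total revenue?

All unit-bids, highest first — top 6: 137 (E-1), 136 (E-2), 135 (F-1), 133 (F-2), 129 (F-3), 120 (F-4)
Highest rejected unit-bid = €118.
Allocation: E 2, F 4. Every unit priced at €118.
Revenue = 6 × 118 = €708.

Total revenue: €708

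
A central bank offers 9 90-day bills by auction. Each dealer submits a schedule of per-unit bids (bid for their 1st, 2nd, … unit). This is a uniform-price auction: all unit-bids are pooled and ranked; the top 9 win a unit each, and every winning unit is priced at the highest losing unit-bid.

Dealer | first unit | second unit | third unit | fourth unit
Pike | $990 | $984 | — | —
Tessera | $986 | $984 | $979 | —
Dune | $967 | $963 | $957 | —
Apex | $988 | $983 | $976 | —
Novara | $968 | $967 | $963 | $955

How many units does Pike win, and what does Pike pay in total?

Pike: 2 units, pays $1,934

All unit-bids, highest first — top 9: 990 (Pike-1), 988 (Apex-1), 986 (Tessera-1), 984 (Pike-2), 984 (Tessera-2), 983 (Apex-2), 979 (Tessera-3), 976 (Apex-3), 968 (Novara-1)
Highest rejected unit-bid = $967.
Pike wins 2 unit(s) at $967 each.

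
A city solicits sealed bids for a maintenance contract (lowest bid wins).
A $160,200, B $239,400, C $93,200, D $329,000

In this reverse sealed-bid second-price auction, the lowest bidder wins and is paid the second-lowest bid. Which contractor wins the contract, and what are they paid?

Rule: the lowest bidder wins and is paid the second-lowest bid.
Bids ranked: 93,200 (C) < 160,200 (A) < 239,400 (B) < 329,000 (D)
C wins with the lowest bid; price is set by the runner-up at $160,200.

C is paid $160,200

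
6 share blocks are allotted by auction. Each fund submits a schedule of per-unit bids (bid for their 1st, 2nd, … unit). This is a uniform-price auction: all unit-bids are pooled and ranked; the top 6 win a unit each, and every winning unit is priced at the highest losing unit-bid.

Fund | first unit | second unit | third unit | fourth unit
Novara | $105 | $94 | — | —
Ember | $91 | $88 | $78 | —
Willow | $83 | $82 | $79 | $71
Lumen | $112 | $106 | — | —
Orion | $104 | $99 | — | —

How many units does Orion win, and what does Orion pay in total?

All unit-bids, highest first — top 6: 112 (Lumen-1), 106 (Lumen-2), 105 (Novara-1), 104 (Orion-1), 99 (Orion-2), 94 (Novara-2)
The (k+1)-th unit-bid is $91.
Orion wins 2 unit(s) at $91 each.

Orion: 2 units, pays $182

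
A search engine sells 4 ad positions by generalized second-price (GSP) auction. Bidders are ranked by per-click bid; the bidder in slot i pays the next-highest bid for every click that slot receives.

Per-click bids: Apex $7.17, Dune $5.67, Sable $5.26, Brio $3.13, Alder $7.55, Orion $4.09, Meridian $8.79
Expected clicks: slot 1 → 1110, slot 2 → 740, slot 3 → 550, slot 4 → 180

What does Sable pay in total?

Per-click bids in order: $8.79 (Meridian) > $7.55 (Alder) > $7.17 (Apex) > $5.67 (Dune) > $5.26 (Sable) > …
Sable ranks below slot 4 → no slot, pays nothing.

Sable pays $0.00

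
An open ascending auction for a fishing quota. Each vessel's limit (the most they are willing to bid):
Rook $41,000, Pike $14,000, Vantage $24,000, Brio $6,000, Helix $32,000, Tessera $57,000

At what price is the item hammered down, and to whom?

Tessera wins at $41,000

Sorting limits: 57,000 (Tessera) > 41,000 (Rook) > 32,000 (Helix) > 24,000 (Vantage) > 14,000 (Pike) > 6,000 (Brio)
Once the price passes $41,000, only Tessera is left; the hammer falls at Rook's limit of $41,000.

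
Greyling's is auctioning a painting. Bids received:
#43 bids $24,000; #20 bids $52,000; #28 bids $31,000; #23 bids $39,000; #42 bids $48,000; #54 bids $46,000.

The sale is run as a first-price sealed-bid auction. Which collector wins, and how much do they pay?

Bids ranked: 52,000 (#20) > 48,000 (#42) > 46,000 (#54) > 39,000 (#23) > 31,000 (#28) > 24,000 (#43)
#20 has the highest bid and pays exactly that: $52,000.

#20 pays $52,000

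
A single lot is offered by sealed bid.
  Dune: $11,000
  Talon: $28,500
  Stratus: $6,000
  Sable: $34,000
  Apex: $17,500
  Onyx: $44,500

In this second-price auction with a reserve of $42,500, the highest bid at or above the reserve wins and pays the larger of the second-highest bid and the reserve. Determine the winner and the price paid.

Bids in order: 44,500 (Onyx) > 34,000 (Sable) > 28,500 (Talon) > 17,500 (Apex) > 11,000 (Dune) > 6,000 (Stratus)
Highest eligible bid: Onyx at $44,500.
Second-highest bid $34,000 is below the reserve $42,500, so the reserve binds → payment $42,500.

Onyx pays $42,500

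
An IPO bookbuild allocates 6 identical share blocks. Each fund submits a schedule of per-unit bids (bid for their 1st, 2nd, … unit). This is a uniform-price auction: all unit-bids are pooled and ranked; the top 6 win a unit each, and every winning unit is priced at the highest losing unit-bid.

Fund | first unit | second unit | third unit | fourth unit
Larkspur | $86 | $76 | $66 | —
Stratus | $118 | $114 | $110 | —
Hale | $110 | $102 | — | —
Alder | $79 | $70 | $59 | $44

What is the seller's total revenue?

Total revenue: $474

Pooled unit-bids ranked (top 6): 118 (Stratus-1), 114 (Stratus-2), 110 (Stratus-3), 110 (Hale-1), 102 (Hale-2), 86 (Larkspur-1)
The (k+1)-th unit-bid is $79.
Allocation: Hale 2, Larkspur 1, Stratus 3. Every unit priced at $79.
Revenue = 6 × 79 = $474.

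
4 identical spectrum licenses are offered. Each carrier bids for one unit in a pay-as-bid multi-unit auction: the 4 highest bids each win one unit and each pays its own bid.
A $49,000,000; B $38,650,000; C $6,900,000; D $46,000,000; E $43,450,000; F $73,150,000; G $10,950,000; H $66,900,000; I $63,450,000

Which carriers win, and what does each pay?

F $73,150,000, H $66,900,000, I $63,450,000, A $49,000,000

Bids ranked high→low: 73,150,000 (F), 66,900,000 (H), 63,450,000 (I), 49,000,000 (A), 46,000,000 (D), 43,450,000 (E), …
Top 4: F, H, I, A.
Each winner pays its own bid: F $73,150,000, H $66,900,000, I $63,450,000, A $49,000,000.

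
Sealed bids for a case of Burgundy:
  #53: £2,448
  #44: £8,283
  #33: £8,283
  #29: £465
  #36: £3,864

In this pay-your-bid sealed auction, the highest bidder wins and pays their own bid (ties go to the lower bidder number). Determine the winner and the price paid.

Bids ranked: 8,283 (#33) > 8,283 (#44) > 3,864 (#36) > 2,448 (#53) > 465 (#29)
#33 and #44 tie at £8,283; tie-break gives it to #33.
#33 has the highest bid and pays exactly that: £8,283.

#33 pays £8,283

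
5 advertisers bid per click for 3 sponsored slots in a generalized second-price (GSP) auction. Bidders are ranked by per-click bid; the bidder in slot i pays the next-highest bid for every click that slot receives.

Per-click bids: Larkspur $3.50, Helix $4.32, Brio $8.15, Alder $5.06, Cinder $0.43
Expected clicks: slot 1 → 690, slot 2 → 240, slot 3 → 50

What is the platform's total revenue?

Total revenue: $4703.20

Sorting advertisers: $8.15 (Brio) > $5.06 (Alder) > $4.32 (Helix) > $3.50 (Larkspur) > …
Slot 1: Brio pays $5.06 × 690 = $3491.40
Slot 2: Alder pays $4.32 × 240 = $1036.80
Slot 3: Helix pays $3.50 × 50 = $175.00
Total = $4703.20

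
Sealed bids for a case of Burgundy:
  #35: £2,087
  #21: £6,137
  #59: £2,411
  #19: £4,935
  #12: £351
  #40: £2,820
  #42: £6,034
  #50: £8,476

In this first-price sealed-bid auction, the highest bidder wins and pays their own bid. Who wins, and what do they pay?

#50 pays £8,476

Bids in order: 8,476 (#50) > 6,137 (#21) > 6,034 (#42) > 4,935 (#19) > 2,820 (#40) > 2,411 (#59) > …
#50 is highest → pays own bid, £8,476.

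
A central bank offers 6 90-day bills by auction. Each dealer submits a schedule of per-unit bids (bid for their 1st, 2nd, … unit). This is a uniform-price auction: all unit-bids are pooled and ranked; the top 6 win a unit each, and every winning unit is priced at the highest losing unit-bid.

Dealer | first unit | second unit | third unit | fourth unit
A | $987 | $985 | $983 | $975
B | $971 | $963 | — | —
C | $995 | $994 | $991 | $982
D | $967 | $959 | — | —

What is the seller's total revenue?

Total revenue: $5,892

Merging the schedules and taking the best 6: 995 (C-1), 994 (C-2), 991 (C-3), 987 (A-1), 985 (A-2), 983 (A-3)
Highest rejected unit-bid = $982.
Allocation: A 3, C 3. Every unit priced at $982.
Revenue = 6 × 982 = $5,892.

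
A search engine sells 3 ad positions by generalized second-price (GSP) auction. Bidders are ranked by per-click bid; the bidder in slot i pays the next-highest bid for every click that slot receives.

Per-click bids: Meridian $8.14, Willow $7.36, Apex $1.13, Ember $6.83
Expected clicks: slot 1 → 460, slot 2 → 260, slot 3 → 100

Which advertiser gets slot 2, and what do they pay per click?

Willow; $6.83 per click

Sorting advertisers: $8.14 (Meridian) > $7.36 (Willow) > $6.83 (Ember) > $1.13 (Apex)
Slot 2 goes to the second-ranked bidder, Willow, who pays the next bid down: $6.83/click.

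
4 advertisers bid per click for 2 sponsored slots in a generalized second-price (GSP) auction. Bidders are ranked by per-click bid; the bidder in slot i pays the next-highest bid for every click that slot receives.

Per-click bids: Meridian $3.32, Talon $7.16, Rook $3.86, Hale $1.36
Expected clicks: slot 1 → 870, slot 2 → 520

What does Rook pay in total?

Rook pays $1726.40

Per-click bids in order: $7.16 (Talon) > $3.86 (Rook) > $3.32 (Meridian) > …
Rook holds slot 2 → pays next bid $3.32 × 520 clicks = $1726.40.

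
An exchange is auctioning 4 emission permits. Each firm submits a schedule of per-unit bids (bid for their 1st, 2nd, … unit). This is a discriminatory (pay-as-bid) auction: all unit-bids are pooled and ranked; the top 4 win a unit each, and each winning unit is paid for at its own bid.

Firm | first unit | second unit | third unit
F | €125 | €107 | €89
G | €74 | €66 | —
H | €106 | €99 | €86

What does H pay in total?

H pays €205

All unit-bids, highest first — top 4: 125 (F-1), 107 (F-2), 106 (H-1), 99 (H-2)
Next rejected bid: €89 (not a price — pay-as-bid).
H's winning unit-bids: 106 + 99 = €205.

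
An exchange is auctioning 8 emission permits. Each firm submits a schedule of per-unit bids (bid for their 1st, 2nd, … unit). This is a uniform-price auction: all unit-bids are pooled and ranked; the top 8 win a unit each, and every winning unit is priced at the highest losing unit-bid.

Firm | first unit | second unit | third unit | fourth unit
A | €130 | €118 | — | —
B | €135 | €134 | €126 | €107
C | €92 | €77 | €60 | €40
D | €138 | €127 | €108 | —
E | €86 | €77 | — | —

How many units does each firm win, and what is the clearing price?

Pooled unit-bids ranked (top 8): 138 (D-1), 135 (B-1), 134 (B-2), 130 (A-1), 127 (D-2), 126 (B-3), 118 (A-2), 108 (D-3)
The (k+1)-th unit-bid is €107.
Allocation: A 2, B 3, D 3.

A 2, B 3, D 3; clearing price €107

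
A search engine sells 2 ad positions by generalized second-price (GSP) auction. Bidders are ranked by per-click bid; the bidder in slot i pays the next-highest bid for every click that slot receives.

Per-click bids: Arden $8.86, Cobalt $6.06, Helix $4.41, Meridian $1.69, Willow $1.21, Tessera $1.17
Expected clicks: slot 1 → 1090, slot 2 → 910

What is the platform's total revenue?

Ranked by bid: $8.86 (Arden) > $6.06 (Cobalt) > $4.41 (Helix) > …
Slot 1: Arden pays $6.06 × 1090 = $6605.40
Slot 2: Cobalt pays $4.41 × 910 = $4013.10
Total = $10618.50

Total revenue: $10618.50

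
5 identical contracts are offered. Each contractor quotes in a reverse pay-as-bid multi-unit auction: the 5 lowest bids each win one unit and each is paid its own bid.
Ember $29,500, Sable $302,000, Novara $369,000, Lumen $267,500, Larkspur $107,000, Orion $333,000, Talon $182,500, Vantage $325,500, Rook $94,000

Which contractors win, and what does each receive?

Ember $29,500, Rook $94,000, Larkspur $107,000, Talon $182,500, Lumen $267,500

Sorting: 29,500 (Ember), 94,000 (Rook), 107,000 (Larkspur), 182,500 (Talon), 267,500 (Lumen), 302,000 (Sable), 325,500 (Vantage), …
The 5 lowest are Ember, Rook, Larkspur, Talon, Lumen.
Each winner is paid its own bid: Ember $29,500, Rook $94,000, Larkspur $107,000, Talon $182,500, Lumen $267,500.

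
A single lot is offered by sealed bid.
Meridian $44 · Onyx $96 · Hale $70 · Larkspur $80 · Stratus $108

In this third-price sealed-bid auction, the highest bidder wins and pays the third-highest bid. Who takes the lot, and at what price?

Stratus pays $80

Bids ranked: 108 (Stratus) > 96 (Onyx) > 80 (Larkspur) > 70 (Hale) > 44 (Meridian)
Stratus is highest; pays the third-highest bid, $80.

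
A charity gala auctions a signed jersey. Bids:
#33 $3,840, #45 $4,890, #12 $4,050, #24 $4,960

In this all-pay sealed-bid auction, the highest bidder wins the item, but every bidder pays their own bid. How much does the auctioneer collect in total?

Total revenue: $17,740

All-pay sealed-bid auction: the highest bidder wins the item, but every bidder pays their own bid.
Bids in order: 4,960 (#24) > 4,890 (#45) > 4,050 (#12) > 3,840 (#33)
#24 wins with the top bid; all bids are sunk regardless.
Every bidder forfeits their bid regardless of winning.
Revenue = 3,840 + 4,890 + 4,050 + 4,960 = $17,740.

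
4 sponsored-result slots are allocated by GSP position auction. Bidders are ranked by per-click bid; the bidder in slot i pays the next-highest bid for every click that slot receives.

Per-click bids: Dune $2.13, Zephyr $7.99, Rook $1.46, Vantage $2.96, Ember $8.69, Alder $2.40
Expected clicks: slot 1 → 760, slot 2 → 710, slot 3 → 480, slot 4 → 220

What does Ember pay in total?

Ember pays $6072.40

Sorting advertisers: $8.69 (Ember) > $7.99 (Zephyr) > $2.96 (Vantage) > $2.40 (Alder) > $2.13 (Dune) > …
Ember holds slot 1 → pays next bid $7.99 × 760 clicks = $6072.40.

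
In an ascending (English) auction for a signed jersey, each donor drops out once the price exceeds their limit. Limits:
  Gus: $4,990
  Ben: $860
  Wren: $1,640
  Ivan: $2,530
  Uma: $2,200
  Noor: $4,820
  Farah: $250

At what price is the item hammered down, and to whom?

Gus wins at $4,820

Limits ranked: 4,990 (Gus) > 4,820 (Noor) > 2,530 (Ivan) > 2,200 (Uma) > 1,640 (Wren) > 860 (Ben) > …
Noor is the last rival to drop out, at $4,820; Gus remains and wins at that price.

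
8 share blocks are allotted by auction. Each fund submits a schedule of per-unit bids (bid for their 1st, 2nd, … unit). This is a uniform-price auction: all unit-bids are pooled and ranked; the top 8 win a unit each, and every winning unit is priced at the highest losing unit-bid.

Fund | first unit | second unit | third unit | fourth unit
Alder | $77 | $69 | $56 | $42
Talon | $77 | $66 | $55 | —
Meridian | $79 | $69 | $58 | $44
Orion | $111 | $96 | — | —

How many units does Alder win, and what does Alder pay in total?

All unit-bids, highest first — top 8: 111 (Orion-1), 96 (Orion-2), 79 (Meridian-1), 77 (Alder-1), 77 (Talon-1), 69 (Alder-2), 69 (Meridian-2), 66 (Talon-2)
First bid not allocated: $58.
Alder wins 2 unit(s) at $58 each.

Alder: 2 units, pays $116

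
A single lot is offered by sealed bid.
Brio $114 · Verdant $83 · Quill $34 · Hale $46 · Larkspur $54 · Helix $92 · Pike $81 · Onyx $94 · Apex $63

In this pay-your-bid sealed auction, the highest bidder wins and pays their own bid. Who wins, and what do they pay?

Brio pays $114

Rule: the highest bidder wins and pays their own bid.
Bids ranked: 114 (Brio) > 94 (Onyx) > 92 (Helix) > 83 (Verdant) > 81 (Pike) > 63 (Apex) > …
First-price: Brio pays what they bid, $114.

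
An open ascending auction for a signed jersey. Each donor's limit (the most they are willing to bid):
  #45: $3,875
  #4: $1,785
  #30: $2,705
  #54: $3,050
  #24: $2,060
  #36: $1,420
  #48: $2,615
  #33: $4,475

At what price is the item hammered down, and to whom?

#33 wins at $3,875

Limits ranked: 4,475 (#33) > 3,875 (#45) > 3,050 (#54) > 2,705 (#30) > 2,615 (#48) > 2,060 (#24) > …
Once the price passes $3,875, only #33 is left; the hammer falls at #45's limit of $3,875.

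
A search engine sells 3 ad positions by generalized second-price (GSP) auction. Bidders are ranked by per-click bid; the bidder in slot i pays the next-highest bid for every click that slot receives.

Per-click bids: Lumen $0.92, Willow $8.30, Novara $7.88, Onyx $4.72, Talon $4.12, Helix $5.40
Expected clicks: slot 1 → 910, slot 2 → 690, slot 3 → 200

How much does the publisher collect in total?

Sorting advertisers: $8.30 (Willow) > $7.88 (Novara) > $5.40 (Helix) > $4.72 (Onyx) > …
Slot 1: Willow pays $7.88 × 910 = $7170.80
Slot 2: Novara pays $5.40 × 690 = $3726.00
Slot 3: Helix pays $4.72 × 200 = $944.00
Total = $11840.80

Total revenue: $11840.80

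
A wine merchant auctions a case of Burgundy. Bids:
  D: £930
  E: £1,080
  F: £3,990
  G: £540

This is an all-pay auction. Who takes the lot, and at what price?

Sorting bids: 3,990 (F) > 1,080 (E) > 930 (D) > 540 (G)
F wins with the top bid; all bids are sunk regardless.

F pays £3,990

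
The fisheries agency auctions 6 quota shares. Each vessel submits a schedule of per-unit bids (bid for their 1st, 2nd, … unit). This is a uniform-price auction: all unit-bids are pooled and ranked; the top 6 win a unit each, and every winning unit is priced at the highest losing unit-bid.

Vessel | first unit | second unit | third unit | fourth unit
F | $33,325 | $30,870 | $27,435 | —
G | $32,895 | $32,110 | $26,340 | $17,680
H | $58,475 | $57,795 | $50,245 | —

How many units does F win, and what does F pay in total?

All unit-bids, highest first — top 6: 58,475 (H-1), 57,795 (H-2), 50,245 (H-3), 33,325 (F-1), 32,895 (G-1), 32,110 (G-2)
Highest rejected unit-bid = $30,870.
F wins 1 unit(s) at $30,870 each.

F: 1 unit, pays $30,870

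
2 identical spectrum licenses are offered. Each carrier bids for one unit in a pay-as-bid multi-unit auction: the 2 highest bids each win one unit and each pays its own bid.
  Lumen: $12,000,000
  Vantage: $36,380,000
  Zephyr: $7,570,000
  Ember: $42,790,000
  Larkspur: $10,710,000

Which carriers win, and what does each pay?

Bids ranked high→low: 42,790,000 (Ember), 36,380,000 (Vantage), 12,000,000 (Lumen), 10,710,000 (Larkspur), …
Winners (2 units): Ember, Vantage.
Each winner pays its own bid: Ember $42,790,000, Vantage $36,380,000.

Ember $42,790,000, Vantage $36,380,000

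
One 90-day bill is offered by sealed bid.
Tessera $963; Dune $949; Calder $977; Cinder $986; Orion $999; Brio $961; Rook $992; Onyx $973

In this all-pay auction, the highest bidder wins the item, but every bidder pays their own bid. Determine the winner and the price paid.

Orion pays $999

All-pay auction: the highest bidder wins the item, but every bidder pays their own bid.
Bids in order: 999 (Orion) > 992 (Rook) > 986 (Cinder) > 977 (Calder) > 973 (Onyx) > 963 (Tessera) > …
Orion is highest and takes the item; every bidder forfeits their bid.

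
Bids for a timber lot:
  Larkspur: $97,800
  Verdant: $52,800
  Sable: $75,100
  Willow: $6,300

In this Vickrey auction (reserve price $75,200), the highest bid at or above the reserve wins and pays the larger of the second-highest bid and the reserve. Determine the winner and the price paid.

Larkspur pays $75,200

Bids ranked: 97,800 (Larkspur) > 75,100 (Sable) > 52,800 (Verdant) > 6,300 (Willow)
Larkspur has the top bid at or above the reserve ($97,800).
Second-highest bid $75,100 is below the reserve $75,200, so the reserve binds → payment $75,200.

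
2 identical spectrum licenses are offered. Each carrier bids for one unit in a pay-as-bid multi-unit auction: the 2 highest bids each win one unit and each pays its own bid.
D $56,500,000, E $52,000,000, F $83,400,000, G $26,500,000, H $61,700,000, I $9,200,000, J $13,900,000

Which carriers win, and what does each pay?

Ordering the bids: 83,400,000 (F), 61,700,000 (H), 56,500,000 (D), 52,000,000 (E), …
The 2 highest are F, H.
Each winner pays its own bid: F $83,400,000, H $61,700,000.

F $83,400,000, H $61,700,000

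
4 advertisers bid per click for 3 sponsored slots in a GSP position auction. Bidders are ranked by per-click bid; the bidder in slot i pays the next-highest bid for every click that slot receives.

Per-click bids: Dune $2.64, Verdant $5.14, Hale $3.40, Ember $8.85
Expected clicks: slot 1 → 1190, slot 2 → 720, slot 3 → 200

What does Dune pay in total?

Per-click bids in order: $8.85 (Ember) > $5.14 (Verdant) > $3.40 (Hale) > $2.64 (Dune)
Dune ranks below slot 3 → no slot, pays nothing.

Dune pays $0.00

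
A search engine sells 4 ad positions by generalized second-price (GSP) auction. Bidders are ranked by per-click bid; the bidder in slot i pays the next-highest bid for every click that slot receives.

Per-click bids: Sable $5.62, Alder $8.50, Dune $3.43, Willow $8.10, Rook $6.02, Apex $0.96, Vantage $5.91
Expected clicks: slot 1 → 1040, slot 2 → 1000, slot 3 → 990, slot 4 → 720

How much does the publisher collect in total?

Total revenue: $24341.30

Per-click bids in order: $8.50 (Alder) > $8.10 (Willow) > $6.02 (Rook) > $5.91 (Vantage) > $5.62 (Sable) > …
Slot 1: Alder pays $8.10 × 1040 = $8424.00
Slot 2: Willow pays $6.02 × 1000 = $6020.00
Slot 3: Rook pays $5.91 × 990 = $5850.90
Slot 4: Vantage pays $5.62 × 720 = $4046.40
Total = $24341.30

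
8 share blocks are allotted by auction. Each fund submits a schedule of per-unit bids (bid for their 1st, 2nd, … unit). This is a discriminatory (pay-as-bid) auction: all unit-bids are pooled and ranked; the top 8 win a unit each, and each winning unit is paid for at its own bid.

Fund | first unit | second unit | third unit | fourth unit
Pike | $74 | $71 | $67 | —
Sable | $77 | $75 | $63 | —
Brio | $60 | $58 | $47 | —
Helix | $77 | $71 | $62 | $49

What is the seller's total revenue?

Total revenue: $575

Merging the schedules and taking the best 8: 77 (Sable-1), 77 (Helix-1), 75 (Sable-2), 74 (Pike-1), 71 (Pike-2), 71 (Helix-2), 67 (Pike-3), 63 (Sable-3)
Next rejected bid: $62 (not a price — pay-as-bid).
Each winning unit pays its own bid.
Revenue = 77 + 77 + 75 + 74 + 71 + 71 + 67 + 63 = $575.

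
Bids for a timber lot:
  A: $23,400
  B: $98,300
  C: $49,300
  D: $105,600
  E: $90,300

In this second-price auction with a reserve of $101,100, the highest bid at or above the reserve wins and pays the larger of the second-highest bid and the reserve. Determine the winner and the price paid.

Rule: the highest bid at or above the reserve wins and pays the larger of the second-highest bid and the reserve.
Bids in order: 105,600 (D) > 98,300 (B) > 90,300 (E) > 49,300 (C) > 23,400 (A)
Highest eligible bid: D at $105,600.
Second-highest bid $98,300 is below the reserve $101,100, so the reserve binds → payment $101,100.

D pays $101,100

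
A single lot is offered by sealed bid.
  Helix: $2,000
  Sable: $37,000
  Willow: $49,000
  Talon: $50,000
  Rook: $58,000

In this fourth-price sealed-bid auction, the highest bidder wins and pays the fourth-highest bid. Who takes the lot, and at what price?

Rule: the highest bidder wins and pays the fourth-highest bid.
Bids ranked: 58,000 (Rook) > 50,000 (Talon) > 49,000 (Willow) > 37,000 (Sable) > 2,000 (Helix)
Rook wins; payment is bid #4 in the ranking = $37,000.

Rook pays $37,000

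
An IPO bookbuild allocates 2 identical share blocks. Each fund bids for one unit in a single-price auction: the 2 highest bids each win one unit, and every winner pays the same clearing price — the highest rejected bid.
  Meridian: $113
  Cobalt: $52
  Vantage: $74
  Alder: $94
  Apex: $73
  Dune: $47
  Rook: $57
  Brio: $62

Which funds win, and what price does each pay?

Sorting: 113 (Meridian), 94 (Alder), 74 (Vantage), 73 (Apex), …
The 2 highest are Meridian, Alder.
Highest unsuccessful bid: $74 → clearing price.

Meridian, Alder; each pays $74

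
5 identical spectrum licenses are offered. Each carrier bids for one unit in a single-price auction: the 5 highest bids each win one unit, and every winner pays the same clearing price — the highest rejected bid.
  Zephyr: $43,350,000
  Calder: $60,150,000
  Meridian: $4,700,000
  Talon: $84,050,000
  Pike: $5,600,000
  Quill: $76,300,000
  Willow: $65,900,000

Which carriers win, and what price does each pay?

Sorting: 84,050,000 (Talon), 76,300,000 (Quill), 65,900,000 (Willow), 60,150,000 (Calder), 43,350,000 (Zephyr), 5,600,000 (Pike), 4,700,000 (Meridian)
Top 5: Talon, Quill, Willow, Calder, Zephyr.
First losing bid is Pike's $5,600,000, which sets the uniform price.

Talon, Quill, Willow, Calder, Zephyr; each pays $5,600,000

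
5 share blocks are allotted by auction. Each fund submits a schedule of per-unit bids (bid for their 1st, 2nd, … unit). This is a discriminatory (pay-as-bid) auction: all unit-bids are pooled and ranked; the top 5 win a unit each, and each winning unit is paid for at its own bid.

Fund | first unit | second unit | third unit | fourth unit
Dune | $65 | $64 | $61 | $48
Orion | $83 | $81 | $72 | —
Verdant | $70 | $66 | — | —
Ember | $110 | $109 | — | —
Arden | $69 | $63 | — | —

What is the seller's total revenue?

Total revenue: $455

Merging the schedules and taking the best 5: 110 (Ember-1), 109 (Ember-2), 83 (Orion-1), 81 (Orion-2), 72 (Orion-3)
Next rejected bid: $70 (not a price — pay-as-bid).
Each winning unit pays its own bid.
Revenue = 110 + 109 + 83 + 81 + 72 = $455.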